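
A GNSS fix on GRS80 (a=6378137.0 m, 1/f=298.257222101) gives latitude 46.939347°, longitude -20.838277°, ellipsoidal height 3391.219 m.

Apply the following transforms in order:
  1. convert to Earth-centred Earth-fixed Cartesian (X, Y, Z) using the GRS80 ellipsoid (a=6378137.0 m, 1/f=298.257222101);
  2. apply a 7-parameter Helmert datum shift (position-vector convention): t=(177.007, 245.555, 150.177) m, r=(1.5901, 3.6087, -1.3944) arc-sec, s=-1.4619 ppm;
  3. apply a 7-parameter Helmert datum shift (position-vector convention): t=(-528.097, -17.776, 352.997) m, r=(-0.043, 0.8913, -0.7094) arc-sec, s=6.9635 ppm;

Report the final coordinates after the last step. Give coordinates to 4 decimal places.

X=4079170.9118 m, Y=-1552600.5825 m, Z=4640069.3788 m

start: φ=46.939347°, λ=-20.838277°, h=3391.219 m
→ ECEF (a=6378137.000, f=1/298.257222101): X=4079414.1719, Y=-1552743.4115, Z=4639641.3255
→ Helmert 7p (PV): X=4079655.8909, Y=-1552558.9313, Z=4639701.3785
→ Helmert 7p (PV): X=4079170.9118, Y=-1552600.5825, Z=4640069.3788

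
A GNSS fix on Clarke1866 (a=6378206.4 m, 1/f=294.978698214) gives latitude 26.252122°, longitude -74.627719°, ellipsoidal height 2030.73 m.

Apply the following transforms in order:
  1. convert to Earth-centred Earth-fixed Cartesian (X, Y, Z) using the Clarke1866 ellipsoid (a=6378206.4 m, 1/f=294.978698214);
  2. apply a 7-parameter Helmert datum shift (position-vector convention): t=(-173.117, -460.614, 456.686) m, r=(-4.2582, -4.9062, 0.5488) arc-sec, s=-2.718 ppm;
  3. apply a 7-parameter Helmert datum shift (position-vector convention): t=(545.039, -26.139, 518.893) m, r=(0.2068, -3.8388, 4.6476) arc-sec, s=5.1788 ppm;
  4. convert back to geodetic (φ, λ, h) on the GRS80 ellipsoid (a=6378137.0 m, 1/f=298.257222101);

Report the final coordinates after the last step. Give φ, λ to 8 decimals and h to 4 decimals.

φ=26.25778524°, λ=-74.62497979°, h=3010.8309 m

start: φ=26.252122°, λ=-74.627719°, h=2030.730 m
→ ECEF (a=6378206.400, f=1/294.978698214): X=1517889.5732, Y=-5521094.8222, Z=2804880.0165
→ Helmert 7p (PV): X=1517660.3038, Y=-5521478.4865, Z=2805479.1622
→ Helmert 7p (PV): X=1518285.4010, Y=-5521501.8365, Z=2806035.2938
→ geod (Bowring, a=6378137.000): φ=26.25778524°, λ=-74.62497979°, h=3010.8309 m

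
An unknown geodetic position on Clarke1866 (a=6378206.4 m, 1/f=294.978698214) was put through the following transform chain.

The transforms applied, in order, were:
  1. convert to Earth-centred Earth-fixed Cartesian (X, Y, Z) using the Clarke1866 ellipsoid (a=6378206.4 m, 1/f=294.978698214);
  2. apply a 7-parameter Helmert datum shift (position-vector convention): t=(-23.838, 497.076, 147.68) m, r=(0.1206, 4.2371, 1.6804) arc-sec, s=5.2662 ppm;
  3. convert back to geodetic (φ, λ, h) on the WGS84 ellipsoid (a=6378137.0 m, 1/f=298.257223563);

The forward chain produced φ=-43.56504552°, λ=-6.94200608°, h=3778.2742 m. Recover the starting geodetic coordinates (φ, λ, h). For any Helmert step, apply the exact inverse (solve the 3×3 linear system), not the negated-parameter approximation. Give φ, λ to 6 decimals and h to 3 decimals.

start: φ=-43.565046°, λ=-6.942006°, h=3778.274 m
→ ECEF (a=6378137.000, f=1/298.257223563): X=4597697.8369, Y=-559803.0153, Z=-4375804.9490
→ Helmert⁻¹: X=4597782.7861, Y=-560337.1564, Z=-4375834.8091
→ geod (Bowring, a=6378206.400): φ=-43.56645400°, λ=-6.94843800°, h=3950.1580 m

φ=-43.566454°, λ=-6.948438°, h=3950.158 m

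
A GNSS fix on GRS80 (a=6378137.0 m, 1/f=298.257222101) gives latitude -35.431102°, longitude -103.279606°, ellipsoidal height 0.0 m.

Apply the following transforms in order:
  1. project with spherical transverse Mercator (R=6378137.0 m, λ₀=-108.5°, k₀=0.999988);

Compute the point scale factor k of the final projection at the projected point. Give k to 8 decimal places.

start: φ=-35.431102°, λ=-103.279606°, h=0.000 m
→ into tm (λ₀=-108.5°): φ=-35.43110200°, λ−λ₀=5.22039400°
scale k = 1.00274753

1.00274753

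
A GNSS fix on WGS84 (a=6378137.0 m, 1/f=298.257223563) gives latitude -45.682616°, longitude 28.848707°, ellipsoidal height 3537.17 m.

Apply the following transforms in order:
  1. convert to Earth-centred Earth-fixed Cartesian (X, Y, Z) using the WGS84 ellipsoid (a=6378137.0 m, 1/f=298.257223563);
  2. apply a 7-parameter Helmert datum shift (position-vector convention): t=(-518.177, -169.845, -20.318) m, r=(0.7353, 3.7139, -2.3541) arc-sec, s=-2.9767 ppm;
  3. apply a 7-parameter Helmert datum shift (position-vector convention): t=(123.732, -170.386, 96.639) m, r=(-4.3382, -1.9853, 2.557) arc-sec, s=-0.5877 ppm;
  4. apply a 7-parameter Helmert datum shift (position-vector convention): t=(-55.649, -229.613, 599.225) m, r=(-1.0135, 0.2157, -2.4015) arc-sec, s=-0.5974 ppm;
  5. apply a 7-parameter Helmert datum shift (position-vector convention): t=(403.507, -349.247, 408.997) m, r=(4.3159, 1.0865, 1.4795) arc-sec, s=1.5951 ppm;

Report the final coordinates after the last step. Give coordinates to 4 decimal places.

X=3911726.2449 m, Y=2153941.0234 m, Z=-4542167.3543 m

start: φ=-45.682616°, λ=28.848707°, h=3537.170 m
→ ECEF (a=6378137.000, f=1/298.257223563): X=3911842.1098, Y=2154885.9221, Z=-4543202.9293
→ Helmert 7p (PV): X=3911255.0797, Y=2154681.2127, Z=-4543272.4762
→ Helmert 7p (PV): X=3911393.5312, Y=2154462.4921, Z=-4543180.8389
→ Helmert 7p (PV): X=3911355.8785, Y=2154163.7291, Z=-4542593.5762
→ Helmert 7p (PV): X=3911726.2449, Y=2153941.0234, Z=-4542167.3543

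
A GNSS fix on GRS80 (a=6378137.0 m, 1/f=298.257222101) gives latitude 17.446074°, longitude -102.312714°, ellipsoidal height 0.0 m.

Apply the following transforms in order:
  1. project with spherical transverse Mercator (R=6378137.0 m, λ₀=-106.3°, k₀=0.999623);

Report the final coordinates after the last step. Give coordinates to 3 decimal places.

start: φ=17.446074°, λ=-102.312714°, h=0.000 m
→ tm (R=6378137.0, λ₀=-106.3°): E=423565.5859, N=1945779.5845

E=423565.586 m, N=1945779.584 m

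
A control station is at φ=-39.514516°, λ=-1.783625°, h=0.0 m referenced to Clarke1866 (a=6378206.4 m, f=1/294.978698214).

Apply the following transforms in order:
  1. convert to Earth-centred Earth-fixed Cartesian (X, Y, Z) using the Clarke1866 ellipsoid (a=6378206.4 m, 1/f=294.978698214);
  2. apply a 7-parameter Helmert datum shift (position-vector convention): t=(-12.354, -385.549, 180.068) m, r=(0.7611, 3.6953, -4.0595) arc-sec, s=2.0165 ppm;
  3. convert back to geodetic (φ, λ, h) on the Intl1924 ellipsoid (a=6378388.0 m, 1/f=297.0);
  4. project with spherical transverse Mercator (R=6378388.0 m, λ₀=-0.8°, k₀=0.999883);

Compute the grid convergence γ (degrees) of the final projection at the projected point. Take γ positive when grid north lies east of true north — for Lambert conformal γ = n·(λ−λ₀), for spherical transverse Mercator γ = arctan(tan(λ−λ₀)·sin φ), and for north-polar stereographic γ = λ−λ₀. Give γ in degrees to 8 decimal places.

start: φ=-39.514516°, λ=-1.783625°, h=0.000 m
→ ECEF (a=6378206.400, f=1/294.978698214): X=4924921.2069, Y=-153362.9756, Z=-4036349.8966
→ Helmert 7p (PV): X=4924843.4530, Y=-153830.8677, Z=-4036266.7655
→ geod (Bowring, a=6378388.000): φ=-39.51300515°, λ=-1.78909132°, h=-342.4034 m
→ into tm (λ₀=-0.8°): φ=-39.51300515°, λ−λ₀=-0.98909132°
convergence γ = 0.62934988°

0.62934988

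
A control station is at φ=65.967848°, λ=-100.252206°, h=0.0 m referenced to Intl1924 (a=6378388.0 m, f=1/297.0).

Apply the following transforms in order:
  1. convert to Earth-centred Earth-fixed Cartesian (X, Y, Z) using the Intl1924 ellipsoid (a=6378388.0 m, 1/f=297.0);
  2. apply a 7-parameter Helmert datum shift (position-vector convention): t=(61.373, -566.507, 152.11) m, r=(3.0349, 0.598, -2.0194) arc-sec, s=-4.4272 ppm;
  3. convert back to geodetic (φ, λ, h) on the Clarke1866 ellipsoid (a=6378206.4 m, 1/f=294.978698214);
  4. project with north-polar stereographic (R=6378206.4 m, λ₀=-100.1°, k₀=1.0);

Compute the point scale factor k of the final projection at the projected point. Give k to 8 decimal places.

1.04531956

start: φ=65.967848°, λ=-100.252206°, h=0.000 m
→ ECEF (a=6378388.000, f=1/297.0): X=-463625.1863, Y=-2563317.2391, Z=5802620.3460
→ Helmert 7p (PV): X=-463570.0335, Y=-2563953.2359, Z=5802710.3953
→ geod (Bowring, a=6378206.400): φ=65.96411152°, λ=-100.24852336°, h=636.9078 m
→ into stereo (λ₀=-100.1°): φ=65.96411152°, λ−λ₀=-0.14852336°
scale k = 1.04531956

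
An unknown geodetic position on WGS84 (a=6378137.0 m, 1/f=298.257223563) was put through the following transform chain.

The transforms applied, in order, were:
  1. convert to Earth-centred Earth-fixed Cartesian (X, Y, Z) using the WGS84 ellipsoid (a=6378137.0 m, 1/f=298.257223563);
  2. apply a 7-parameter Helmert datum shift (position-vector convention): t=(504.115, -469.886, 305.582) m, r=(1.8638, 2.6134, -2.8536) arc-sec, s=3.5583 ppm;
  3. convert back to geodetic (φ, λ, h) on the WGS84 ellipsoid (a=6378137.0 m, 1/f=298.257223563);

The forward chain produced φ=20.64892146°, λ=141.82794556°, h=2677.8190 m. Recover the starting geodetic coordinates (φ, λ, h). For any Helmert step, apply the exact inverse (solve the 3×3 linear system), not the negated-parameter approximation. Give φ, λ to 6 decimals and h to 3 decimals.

φ=20.643259°, λ=141.828199°, h=3189.763 m

start: φ=20.648921°, λ=141.827946°, h=2677.819 m
→ ECEF (a=6378137.000, f=1/298.257223563): X=-4696030.3338, Y=3691704.0942, Z=2236009.0038
→ Helmert⁻¹: X=-4696597.1417, Y=3692116.0675, Z=2235602.5983
→ geod (Bowring, a=6378137.000): φ=20.64325900°, λ=141.82819900°, h=3189.7630 m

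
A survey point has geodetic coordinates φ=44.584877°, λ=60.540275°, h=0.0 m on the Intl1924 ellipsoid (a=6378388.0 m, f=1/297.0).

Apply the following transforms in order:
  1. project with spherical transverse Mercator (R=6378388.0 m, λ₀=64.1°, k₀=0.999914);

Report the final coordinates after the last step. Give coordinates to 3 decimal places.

E=-282215.056 m, N=4969092.291 m

start: φ=44.584877°, λ=60.540275°, h=0.000 m
→ tm (R=6378388.0, λ₀=64.1°): E=-282215.0557, N=4969092.2911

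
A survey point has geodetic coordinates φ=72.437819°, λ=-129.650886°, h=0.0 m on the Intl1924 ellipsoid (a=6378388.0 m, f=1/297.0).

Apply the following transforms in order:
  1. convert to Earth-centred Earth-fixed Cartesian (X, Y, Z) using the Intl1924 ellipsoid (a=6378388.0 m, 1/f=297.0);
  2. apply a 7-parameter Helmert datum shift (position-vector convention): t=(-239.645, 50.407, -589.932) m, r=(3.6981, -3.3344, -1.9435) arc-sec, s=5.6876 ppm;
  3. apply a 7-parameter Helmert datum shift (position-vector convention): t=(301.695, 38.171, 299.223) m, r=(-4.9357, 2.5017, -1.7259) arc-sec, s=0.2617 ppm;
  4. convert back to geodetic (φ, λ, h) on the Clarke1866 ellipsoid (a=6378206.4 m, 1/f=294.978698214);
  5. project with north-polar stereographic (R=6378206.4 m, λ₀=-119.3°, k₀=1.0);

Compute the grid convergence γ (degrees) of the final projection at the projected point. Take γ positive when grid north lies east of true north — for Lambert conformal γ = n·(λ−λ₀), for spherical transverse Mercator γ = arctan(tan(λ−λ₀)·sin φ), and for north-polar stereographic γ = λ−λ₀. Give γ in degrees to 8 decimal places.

start: φ=72.437819°, λ=-129.650886°, h=0.000 m
→ ECEF (a=6378388.000, f=1/297.0): X=-1231884.4063, Y=-1486402.6286, Z=6058750.0740
→ Helmert 7p (PV): X=-1232243.0073, Y=-1486457.6957, Z=6058148.0378
→ Helmert 7p (PV): X=-1231880.5958, Y=-1486264.6379, Z=6058499.3609
→ geod (Bowring, a=6378206.400): φ=72.43882719°, λ=-129.65341238°, h=42.9441 m
→ into stereo (λ₀=-119.3°): φ=72.43882719°, λ−λ₀=-10.35341238°
convergence γ = -10.35341238°

-10.35341238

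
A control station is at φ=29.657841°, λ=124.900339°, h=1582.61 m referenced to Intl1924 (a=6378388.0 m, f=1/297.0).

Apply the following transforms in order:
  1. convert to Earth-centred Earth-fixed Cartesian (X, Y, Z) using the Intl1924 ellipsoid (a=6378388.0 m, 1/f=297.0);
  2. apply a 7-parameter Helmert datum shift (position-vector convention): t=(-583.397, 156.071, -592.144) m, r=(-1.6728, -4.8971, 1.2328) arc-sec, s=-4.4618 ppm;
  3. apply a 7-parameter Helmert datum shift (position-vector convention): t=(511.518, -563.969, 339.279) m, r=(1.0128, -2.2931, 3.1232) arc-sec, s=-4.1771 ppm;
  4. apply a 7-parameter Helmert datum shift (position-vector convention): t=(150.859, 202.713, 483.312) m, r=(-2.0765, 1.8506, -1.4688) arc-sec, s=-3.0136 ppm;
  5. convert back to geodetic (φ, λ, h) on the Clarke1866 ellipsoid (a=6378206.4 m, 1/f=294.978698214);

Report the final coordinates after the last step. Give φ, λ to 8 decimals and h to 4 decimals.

φ=29.66025947°, λ=124.90212649°, h=1653.7720 m

start: φ=29.657841°, λ=124.900339°, h=1582.610 m
→ ECEF (a=6378388.000, f=1/297.0): X=-3174712.9654, Y=4550786.9317, Z=3138298.6408
→ Helmert 7p (PV): X=-3175383.9050, Y=4550929.1749, Z=3137580.2147
→ Helmert 7p (PV): X=-3174962.9127, Y=4550282.7096, Z=3137893.4321
→ Helmert 7p (PV): X=-3174741.9305, Y=4550525.9081, Z=3138349.9650
→ geod (Bowring, a=6378206.400): φ=29.66025947°, λ=124.90212649°, h=1653.7720 m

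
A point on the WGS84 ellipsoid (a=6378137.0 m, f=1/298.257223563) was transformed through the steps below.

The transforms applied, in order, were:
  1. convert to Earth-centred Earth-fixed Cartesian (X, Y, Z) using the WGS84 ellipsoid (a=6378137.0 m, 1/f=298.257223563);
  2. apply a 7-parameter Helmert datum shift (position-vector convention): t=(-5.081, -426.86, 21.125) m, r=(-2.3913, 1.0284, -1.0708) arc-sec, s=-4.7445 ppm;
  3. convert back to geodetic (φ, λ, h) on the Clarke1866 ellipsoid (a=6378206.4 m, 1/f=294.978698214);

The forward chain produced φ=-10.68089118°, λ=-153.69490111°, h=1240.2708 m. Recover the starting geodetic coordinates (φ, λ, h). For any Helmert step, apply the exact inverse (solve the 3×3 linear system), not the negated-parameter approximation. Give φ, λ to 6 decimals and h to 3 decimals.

φ=-10.681176°, λ=-153.698168°, h=1145.427 m

start: φ=-10.680891°, λ=-153.694901°, h=1240.271 m
→ ECEF (a=6378206.400, f=1/294.978698214): X=-5620408.3600, Y=-2778401.2020, Z=-1174494.6665
→ Helmert⁻¹: X=-5620409.6672, Y=-2778003.0825, Z=-1174581.5928
→ geod (Bowring, a=6378137.000): φ=-10.68117600°, λ=-153.69816800°, h=1145.4270 m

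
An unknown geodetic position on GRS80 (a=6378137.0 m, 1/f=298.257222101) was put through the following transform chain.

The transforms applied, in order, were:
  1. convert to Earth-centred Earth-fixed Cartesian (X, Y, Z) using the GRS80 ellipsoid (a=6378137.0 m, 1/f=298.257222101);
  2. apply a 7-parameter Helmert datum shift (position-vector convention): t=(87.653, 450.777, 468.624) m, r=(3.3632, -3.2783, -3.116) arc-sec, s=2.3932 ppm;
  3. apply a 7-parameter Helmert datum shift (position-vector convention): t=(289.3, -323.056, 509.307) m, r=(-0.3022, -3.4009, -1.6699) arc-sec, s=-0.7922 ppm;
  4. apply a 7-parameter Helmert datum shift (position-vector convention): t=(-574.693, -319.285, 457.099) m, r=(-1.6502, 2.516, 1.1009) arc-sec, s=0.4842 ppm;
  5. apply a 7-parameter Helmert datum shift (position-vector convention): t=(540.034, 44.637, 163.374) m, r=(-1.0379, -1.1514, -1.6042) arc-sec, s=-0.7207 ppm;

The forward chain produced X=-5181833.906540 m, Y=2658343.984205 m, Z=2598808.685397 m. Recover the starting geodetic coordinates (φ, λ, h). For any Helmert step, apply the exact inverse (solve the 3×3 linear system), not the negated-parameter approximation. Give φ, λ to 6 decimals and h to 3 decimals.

φ=24.178031°, λ=152.843002°, h=2565.275 m

start: X=-5181833.9065, Y=2658343.9842, Z=2598808.6854 m
→ Helmert⁻¹: X=-5182383.8434, Y=2658247.8814, Z=2598689.4890
→ Helmert⁻¹: X=-5181824.1442, Y=2658572.7496, Z=2598189.1942
→ Helmert⁻¹: X=-5182096.2432, Y=2658852.1522, Z=2597771.2831
→ Helmert⁻¹: X=-5182170.3724, Y=2658359.0774, Z=2597335.4616
→ geod (Bowring, a=6378137.000): φ=24.17803100°, λ=152.84300200°, h=2565.2750 m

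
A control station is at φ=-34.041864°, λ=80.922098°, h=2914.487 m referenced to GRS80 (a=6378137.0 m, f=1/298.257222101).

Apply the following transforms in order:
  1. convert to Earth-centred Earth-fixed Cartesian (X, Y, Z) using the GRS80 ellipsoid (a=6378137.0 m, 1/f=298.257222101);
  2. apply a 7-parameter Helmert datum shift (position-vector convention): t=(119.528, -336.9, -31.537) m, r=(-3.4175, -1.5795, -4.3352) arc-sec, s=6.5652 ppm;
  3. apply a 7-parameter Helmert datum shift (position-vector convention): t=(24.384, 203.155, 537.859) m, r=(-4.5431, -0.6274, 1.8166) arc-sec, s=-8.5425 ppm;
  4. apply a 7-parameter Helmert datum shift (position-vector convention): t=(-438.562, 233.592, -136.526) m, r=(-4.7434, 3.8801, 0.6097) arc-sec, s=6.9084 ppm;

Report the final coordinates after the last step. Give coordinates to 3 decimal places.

X=834855.772 m, Y=5226677.198 m, Z=-3551903.318 m

start: φ=-34.041864°, λ=80.922098°, h=2914.487 m
→ ECEF (a=6378137.000, f=1/298.257222101): X=835126.7347, Y=5226778.0638, Z=-3551926.9175
→ Helmert 7p (PV): X=835388.8003, Y=5226399.0757, Z=-3552061.9790
→ Helmert 7p (PV): X=835370.8231, Y=5226486.7059, Z=-3551606.3489
→ Helmert 7p (PV): X=834855.7724, Y=5226677.1983, Z=-3551903.3179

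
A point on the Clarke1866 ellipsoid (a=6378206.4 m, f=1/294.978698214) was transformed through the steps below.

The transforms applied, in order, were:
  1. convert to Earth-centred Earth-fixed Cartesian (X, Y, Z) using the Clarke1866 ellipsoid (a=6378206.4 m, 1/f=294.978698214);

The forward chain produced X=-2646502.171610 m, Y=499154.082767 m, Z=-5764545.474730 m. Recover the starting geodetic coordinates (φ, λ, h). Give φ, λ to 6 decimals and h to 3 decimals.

start: X=-2646502.1716, Y=499154.0828, Z=-5764545.4747 m
→ geod (Bowring, a=6378206.400): φ=-65.10713500°, λ=169.31897500°, h=2192.4930 m

φ=-65.107135°, λ=169.318975°, h=2192.493 m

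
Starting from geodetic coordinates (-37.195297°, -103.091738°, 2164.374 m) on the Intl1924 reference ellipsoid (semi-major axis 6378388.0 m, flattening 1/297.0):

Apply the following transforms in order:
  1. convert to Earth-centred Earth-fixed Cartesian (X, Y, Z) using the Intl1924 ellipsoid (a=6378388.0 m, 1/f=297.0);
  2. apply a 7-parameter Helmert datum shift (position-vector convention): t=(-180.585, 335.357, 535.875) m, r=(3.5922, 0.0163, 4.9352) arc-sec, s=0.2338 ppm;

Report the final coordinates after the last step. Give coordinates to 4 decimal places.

X=-1152747.0062 m, Y=-4956230.4814 m, Z=-3835601.7391 m

start: φ=-37.195297°, λ=-103.091738°, h=2164.374 m
→ ECEF (a=6378388.000, f=1/297.0): X=-1152684.4429, Y=-4956603.9065, Z=-3836050.4867
→ Helmert 7p (PV): X=-1152747.0062, Y=-4956230.4814, Z=-3835601.7391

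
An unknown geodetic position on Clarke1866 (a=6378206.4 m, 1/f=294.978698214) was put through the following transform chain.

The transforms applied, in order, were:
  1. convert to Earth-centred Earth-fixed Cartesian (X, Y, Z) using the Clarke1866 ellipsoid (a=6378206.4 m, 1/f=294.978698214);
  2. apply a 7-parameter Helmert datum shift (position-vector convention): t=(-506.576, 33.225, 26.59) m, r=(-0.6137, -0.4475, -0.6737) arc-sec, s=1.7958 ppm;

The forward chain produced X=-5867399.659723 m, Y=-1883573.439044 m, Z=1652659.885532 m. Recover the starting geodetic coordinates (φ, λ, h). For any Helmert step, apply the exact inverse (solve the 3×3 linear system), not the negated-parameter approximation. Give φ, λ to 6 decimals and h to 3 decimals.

start: X=-5867399.6597, Y=-1883573.4390, Z=1652659.8855 m
→ Helmert⁻¹: X=-5866872.8102, Y=-1883627.3609, Z=1652637.4518
→ geod (Bowring, a=6378206.400): φ=15.11129500°, λ=-162.20017200°, h=2864.3060 m

φ=15.111295°, λ=-162.200172°, h=2864.306 m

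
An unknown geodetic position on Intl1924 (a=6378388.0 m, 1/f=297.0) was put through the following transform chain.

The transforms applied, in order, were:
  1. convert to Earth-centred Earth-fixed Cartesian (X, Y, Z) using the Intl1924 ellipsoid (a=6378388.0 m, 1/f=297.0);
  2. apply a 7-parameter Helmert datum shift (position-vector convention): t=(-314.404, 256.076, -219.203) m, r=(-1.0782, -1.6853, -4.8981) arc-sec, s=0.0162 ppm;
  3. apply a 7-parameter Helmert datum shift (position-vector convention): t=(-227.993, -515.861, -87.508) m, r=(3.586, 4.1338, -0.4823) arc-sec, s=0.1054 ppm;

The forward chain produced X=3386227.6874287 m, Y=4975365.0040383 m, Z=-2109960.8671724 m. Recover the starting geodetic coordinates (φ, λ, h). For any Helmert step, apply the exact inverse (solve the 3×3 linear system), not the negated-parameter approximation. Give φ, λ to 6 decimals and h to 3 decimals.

start: X=3386227.6874, Y=4975365.0040, Z=-2109960.8672 m
→ Helmert⁻¹: X=3386485.9735, Y=4975851.5777, Z=-2109891.7747
→ Helmert⁻¹: X=3386664.9295, Y=4975686.8709, Z=-2109674.1993
→ geod (Bowring, a=6378388.000): φ=-19.43696000°, λ=55.75912500°, h=1878.3540 m

φ=-19.436960°, λ=55.759125°, h=1878.354 m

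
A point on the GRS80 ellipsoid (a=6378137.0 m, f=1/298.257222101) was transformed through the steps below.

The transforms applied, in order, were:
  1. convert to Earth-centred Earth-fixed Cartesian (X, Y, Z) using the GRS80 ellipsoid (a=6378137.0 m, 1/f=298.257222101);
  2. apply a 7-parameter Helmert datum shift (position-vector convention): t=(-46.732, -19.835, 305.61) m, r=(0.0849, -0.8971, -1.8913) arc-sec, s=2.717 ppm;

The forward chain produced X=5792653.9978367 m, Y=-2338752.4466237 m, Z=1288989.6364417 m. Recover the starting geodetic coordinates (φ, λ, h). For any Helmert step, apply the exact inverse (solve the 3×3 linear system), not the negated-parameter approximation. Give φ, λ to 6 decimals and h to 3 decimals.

start: X=5792653.9978, Y=-2338752.4466, Z=1288989.6364 m
→ Helmert⁻¹: X=5792712.0398, Y=-2338672.6119, Z=1288656.2937
→ geod (Bowring, a=6378137.000): φ=11.73209400°, λ=-21.98524600°, h=1261.6410 m

φ=11.732094°, λ=-21.985246°, h=1261.641 m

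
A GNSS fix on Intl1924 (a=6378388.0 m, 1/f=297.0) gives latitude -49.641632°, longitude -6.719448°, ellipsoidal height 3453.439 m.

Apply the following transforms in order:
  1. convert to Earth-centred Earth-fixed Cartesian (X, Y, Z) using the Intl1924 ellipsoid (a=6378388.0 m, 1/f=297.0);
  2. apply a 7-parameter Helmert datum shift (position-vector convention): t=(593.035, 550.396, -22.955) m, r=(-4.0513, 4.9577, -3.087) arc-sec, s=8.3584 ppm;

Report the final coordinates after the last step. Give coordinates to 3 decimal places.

start: φ=-49.641632°, λ=-6.719448°, h=3453.439 m
→ ECEF (a=6378388.000, f=1/297.0): X=4112308.5180, Y=-484500.3909, Z=-4839796.4163
→ Helmert 7p (PV): X=4112812.3457, Y=-484110.6512, Z=-4839949.1506

X=4112812.346 m, Y=-484110.651 m, Z=-4839949.151 m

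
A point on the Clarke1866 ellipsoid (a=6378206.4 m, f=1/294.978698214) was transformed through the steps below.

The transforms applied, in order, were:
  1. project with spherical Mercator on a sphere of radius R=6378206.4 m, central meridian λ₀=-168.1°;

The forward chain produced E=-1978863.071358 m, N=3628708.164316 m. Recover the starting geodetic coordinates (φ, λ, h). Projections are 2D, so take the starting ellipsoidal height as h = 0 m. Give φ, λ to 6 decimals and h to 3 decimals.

φ=30.968575°, λ=174.123764°, h=0.000 m

start: E=-1978863.0714, N=3628708.1643 m
→ merc⁻¹: φ=30.96857500°, λ=174.12376400°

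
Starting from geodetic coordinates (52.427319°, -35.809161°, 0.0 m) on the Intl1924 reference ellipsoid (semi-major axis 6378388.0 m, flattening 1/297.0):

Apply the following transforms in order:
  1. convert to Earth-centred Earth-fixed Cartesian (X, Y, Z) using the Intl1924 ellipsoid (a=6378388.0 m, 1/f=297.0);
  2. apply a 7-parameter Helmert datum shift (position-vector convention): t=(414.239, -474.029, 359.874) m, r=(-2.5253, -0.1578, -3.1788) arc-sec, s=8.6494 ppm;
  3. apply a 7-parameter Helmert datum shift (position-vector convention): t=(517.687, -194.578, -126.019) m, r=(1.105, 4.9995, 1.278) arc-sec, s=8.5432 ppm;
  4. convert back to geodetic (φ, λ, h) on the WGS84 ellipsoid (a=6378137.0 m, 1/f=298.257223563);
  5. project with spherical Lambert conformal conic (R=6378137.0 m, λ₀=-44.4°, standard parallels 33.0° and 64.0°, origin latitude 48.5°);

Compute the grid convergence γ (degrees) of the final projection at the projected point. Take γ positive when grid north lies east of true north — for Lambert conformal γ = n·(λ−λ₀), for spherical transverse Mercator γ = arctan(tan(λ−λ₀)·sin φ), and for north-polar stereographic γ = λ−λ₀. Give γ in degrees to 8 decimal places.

6.51784743

start: φ=52.427319°, λ=-35.809161°, h=0.000 m
→ ECEF (a=6378388.000, f=1/297.0): X=3160814.3773, Y=-2280419.5762, Z=5032036.6662
→ Helmert 7p (PV): X=3161216.9613, Y=-2280900.4342, Z=5032470.4019
→ Helmert 7p (PV): X=3161897.7669, Y=-2281121.8717, Z=5032298.5339
→ geod (Bowring, a=6378137.000): φ=52.41877651°, λ=-35.80821554°, h=1187.5937 m
→ into lcc (λ₀=-44.4°): φ=52.41877651°, λ−λ₀=8.59178446°
convergence γ = 6.51784743°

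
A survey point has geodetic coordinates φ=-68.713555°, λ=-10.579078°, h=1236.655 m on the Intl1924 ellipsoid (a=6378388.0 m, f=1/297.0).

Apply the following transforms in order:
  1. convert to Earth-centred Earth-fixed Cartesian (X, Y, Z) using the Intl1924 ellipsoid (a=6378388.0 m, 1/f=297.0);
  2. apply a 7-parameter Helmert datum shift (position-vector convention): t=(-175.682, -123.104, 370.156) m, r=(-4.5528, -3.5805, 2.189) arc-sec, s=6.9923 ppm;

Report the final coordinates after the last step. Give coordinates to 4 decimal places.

start: φ=-68.713555°, λ=-10.579078°, h=1236.655 m
→ ECEF (a=6378388.000, f=1/297.0): X=2283305.8571, Y=-426446.1673, Z=-5921737.5624
→ Helmert 7p (PV): X=2283253.4611, Y=-426678.7302, Z=-5921359.7645

X=2283253.4611 m, Y=-426678.7302 m, Z=-5921359.7645 m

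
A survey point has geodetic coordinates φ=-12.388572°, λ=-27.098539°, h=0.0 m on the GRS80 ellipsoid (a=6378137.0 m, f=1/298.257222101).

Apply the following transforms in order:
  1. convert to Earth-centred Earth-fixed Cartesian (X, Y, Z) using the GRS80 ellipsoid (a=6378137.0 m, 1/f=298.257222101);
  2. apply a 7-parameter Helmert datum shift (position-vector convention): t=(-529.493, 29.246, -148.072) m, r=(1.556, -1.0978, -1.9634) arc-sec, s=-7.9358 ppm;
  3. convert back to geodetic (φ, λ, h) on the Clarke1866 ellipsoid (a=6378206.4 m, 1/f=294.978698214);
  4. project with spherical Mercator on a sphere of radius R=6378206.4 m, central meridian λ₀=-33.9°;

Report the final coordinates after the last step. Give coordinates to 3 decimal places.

E=756875.139 m, N=-1390327.891 m

start: φ=-12.388572°, λ=-27.098539°, h=0.000 m
→ ECEF (a=6378137.000, f=1/298.257222101): X=5546616.8074, Y=-2838168.7509, Z=-1359417.8971
→ Helmert 7p (PV): X=5546023.5169, Y=-2838159.5237, Z=-1359547.0708
→ geod (Bowring, a=6378206.400): φ=-12.39164390°, λ=-27.10094892°, h=-550.7260 m
→ merc (R=6378206.4, λ₀=-33.9°): E=756875.1392, N=-1390327.8908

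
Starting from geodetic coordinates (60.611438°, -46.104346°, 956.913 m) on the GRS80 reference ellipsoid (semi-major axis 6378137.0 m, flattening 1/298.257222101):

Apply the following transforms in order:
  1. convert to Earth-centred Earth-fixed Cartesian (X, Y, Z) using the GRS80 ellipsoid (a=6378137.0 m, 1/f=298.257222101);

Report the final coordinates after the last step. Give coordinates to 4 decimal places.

X=2175997.7614 m, Y=-2261539.5513 m, Z=5535057.8890 m

start: φ=60.611438°, λ=-46.104346°, h=956.913 m
→ ECEF (a=6378137.000, f=1/298.257222101): X=2175997.7614, Y=-2261539.5513, Z=5535057.8890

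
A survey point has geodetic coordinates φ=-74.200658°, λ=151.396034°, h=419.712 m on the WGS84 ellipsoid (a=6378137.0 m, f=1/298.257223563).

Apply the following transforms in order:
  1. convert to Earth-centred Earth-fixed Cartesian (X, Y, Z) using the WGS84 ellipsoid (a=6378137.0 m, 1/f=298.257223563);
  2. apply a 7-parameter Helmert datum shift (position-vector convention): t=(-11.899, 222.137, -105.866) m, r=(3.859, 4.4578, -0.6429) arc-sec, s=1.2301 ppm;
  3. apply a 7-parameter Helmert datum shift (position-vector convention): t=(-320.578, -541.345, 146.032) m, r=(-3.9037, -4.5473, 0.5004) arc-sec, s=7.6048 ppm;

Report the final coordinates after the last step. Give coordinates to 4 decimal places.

X=-1529811.6196 m, Y=833718.7309 m, Z=-6115492.5462 m

start: φ=-74.200658°, λ=151.396034°, h=419.712 m
→ ECEF (a=6378137.000, f=1/298.257223563): X=-1529468.8600, Y=834030.8387, Z=-6115477.8277
→ Helmert 7p (PV): X=-1529612.2088, Y=834373.1832, Z=-6115542.5575
→ Helmert 7p (PV): X=-1529811.6196, Y=833718.7309, Z=-6115492.5462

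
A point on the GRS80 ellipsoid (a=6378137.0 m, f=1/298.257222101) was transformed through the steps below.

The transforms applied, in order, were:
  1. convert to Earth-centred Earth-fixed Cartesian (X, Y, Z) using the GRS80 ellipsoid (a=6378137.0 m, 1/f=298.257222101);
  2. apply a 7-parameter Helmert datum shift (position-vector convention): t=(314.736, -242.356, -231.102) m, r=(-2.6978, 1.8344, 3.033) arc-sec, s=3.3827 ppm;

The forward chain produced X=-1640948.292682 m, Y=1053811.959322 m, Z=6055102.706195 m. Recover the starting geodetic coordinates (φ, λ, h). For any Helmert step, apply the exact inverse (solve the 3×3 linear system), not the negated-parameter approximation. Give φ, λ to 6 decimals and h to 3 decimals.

φ=72.256811°, λ=147.292523°, h=2973.299 m

start: X=-1640948.2927, Y=1053811.9593, Z=6055102.7062 m
→ Helmert⁻¹: X=-1641295.8309, Y=1053995.6848, Z=6055312.5137
→ geod (Bowring, a=6378137.000): φ=72.25681100°, λ=147.29252300°, h=2973.2990 m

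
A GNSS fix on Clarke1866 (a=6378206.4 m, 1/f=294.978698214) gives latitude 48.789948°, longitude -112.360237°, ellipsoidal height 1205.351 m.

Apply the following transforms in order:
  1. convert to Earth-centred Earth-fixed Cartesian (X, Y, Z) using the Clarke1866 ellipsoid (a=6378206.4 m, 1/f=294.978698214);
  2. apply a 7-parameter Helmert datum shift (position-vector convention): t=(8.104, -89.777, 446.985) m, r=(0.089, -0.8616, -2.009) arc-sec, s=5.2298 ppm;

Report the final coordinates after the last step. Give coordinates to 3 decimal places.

X=-1602029.948 m, Y=-3894440.401 m, Z=4776367.316 m

start: φ=48.789948°, λ=-112.360237°, h=1205.351 m
→ ECEF (a=6378206.400, f=1/294.978698214): X=-1601971.7936, Y=-3894343.7996, Z=4775903.7256
→ Helmert 7p (PV): X=-1602029.9481, Y=-3894440.4009, Z=4776367.3155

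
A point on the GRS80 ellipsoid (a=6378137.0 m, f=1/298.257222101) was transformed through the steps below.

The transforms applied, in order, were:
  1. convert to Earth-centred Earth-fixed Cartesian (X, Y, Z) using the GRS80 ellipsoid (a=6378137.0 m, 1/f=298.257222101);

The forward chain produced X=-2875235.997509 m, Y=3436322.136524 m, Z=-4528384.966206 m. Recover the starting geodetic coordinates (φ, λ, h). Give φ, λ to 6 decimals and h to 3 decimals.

start: X=-2875235.9975, Y=3436322.1365, Z=-4528384.9662 m
→ geod (Bowring, a=6378137.000): φ=-45.49656100°, λ=129.91986300°, h=3061.7520 m

φ=-45.496561°, λ=129.919863°, h=3061.752 m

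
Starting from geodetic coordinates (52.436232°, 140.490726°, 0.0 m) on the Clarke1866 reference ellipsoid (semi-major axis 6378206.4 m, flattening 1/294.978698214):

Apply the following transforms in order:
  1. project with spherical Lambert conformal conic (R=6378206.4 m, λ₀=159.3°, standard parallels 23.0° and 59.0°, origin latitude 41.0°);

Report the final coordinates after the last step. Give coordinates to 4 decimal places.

E=-1225855.6230 m, N=1351754.4552 m

start: φ=52.436232°, λ=140.490726°, h=0.000 m
→ lcc (R=6378206.4, λ₀=159.3°): E=-1225855.6230, N=1351754.4552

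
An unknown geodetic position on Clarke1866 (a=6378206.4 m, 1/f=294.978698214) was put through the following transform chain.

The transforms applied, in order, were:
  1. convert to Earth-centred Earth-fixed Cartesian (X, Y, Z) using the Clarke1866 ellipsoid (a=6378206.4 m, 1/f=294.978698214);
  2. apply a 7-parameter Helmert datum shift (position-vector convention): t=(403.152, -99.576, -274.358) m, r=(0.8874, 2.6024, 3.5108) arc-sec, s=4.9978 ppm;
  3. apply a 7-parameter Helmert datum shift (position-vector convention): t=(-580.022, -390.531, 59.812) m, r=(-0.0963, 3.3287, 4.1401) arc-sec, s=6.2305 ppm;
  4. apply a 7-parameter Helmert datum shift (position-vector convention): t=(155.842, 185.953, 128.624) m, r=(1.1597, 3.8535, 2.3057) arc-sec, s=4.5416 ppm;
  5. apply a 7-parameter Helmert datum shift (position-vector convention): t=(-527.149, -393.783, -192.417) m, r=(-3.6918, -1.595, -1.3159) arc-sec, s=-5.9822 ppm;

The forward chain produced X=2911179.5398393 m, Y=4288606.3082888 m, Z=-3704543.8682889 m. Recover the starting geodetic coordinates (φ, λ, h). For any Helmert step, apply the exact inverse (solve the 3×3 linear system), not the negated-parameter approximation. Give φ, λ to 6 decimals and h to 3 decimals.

start: X=2911179.5398, Y=4288606.3083, Z=-3704543.8683 m
→ Helmert⁻¹: X=2911668.0996, Y=4289110.6258, Z=-3704319.3589
→ Helmert⁻¹: X=2911616.1837, Y=4288851.8197, Z=-3704400.8767
→ Helmert⁻¹: X=2912323.9338, Y=4289158.9007, Z=-3704388.6067
→ Helmert⁻¹: X=2912025.9676, Y=4289171.5390, Z=-3704077.4489
→ geod (Bowring, a=6378206.400): φ=-35.72932600°, λ=55.82643500°, h=709.4290 m

φ=-35.729326°, λ=55.826435°, h=709.429 m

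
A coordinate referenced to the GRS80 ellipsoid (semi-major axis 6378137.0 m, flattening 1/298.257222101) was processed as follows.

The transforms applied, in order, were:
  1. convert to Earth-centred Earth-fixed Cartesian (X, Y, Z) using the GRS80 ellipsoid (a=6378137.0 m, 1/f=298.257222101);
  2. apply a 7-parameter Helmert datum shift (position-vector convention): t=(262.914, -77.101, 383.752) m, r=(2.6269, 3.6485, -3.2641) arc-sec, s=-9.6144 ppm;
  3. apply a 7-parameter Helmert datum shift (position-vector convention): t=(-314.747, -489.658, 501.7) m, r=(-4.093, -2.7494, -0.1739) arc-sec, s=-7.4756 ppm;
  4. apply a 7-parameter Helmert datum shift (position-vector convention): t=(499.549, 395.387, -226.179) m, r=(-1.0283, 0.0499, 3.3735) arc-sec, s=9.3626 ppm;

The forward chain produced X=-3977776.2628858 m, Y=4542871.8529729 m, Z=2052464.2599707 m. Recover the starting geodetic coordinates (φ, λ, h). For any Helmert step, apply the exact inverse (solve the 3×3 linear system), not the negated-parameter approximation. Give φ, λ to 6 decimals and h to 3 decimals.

φ=18.884475°, λ=131.208024°, h=1863.447 m

start: X=-3977776.2629, Y=4542871.8530, Z=2052464.2600 m
→ Helmert⁻¹: X=-3978164.7686, Y=4542488.7672, Z=2052692.9041
→ Helmert⁻¹: X=-3977856.2320, Y=4542968.3077, Z=2052349.7163
→ Helmert⁻¹: X=-3978265.5806, Y=4543052.2640, Z=2051857.4653
→ geod (Bowring, a=6378137.000): φ=18.88447500°, λ=131.20802400°, h=1863.4470 m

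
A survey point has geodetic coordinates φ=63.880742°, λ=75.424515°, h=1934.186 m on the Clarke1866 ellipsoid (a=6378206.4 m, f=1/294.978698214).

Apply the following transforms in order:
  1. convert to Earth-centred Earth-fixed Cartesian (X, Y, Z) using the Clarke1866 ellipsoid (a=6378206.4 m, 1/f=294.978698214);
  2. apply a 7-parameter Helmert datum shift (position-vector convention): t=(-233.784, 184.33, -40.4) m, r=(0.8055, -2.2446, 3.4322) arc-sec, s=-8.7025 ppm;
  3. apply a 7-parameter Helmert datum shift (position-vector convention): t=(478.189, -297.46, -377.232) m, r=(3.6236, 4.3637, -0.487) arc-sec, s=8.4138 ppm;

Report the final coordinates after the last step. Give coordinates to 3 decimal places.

start: φ=63.880742°, λ=75.424515°, h=1934.186 m
→ ECEF (a=6378206.400, f=1/294.978698214): X=708785.1188, Y=2725848.7484, Z=5705418.4992
→ Helmert 7p (PV): X=708437.7229, Y=2725998.8702, Z=5705346.8056
→ Helmert 7p (PV): X=709049.0111, Y=2725622.4428, Z=5705050.4795

X=709049.011 m, Y=2725622.443 m, Z=5705050.480 m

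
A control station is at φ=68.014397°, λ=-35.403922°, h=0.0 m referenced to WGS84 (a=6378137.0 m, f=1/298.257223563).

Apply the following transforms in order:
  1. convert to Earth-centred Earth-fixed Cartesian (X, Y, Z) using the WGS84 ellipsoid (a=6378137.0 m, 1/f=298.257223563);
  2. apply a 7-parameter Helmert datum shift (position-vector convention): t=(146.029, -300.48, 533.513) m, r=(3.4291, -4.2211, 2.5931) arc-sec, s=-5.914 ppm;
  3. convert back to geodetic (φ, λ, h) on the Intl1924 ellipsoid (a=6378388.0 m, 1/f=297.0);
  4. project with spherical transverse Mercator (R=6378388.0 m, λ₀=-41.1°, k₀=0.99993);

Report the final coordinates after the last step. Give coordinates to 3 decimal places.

start: φ=68.014397°, λ=-35.403922°, h=0.000 m
→ ECEF (a=6378137.000, f=1/298.257223563): X=1951898.2537, Y=-1387342.9869, Z=5891694.3576
→ Helmert 7p (PV): X=1951929.6106, Y=-1387708.6709, Z=5892209.9074
→ geod (Bowring, a=6378388.000): φ=68.01472363°, λ=-35.41061819°, h=394.4707 m
→ tm (R=6378388.0, λ₀=-41.1°): E=236814.1480, N=7582046.4459

E=236814.148 m, N=7582046.446 m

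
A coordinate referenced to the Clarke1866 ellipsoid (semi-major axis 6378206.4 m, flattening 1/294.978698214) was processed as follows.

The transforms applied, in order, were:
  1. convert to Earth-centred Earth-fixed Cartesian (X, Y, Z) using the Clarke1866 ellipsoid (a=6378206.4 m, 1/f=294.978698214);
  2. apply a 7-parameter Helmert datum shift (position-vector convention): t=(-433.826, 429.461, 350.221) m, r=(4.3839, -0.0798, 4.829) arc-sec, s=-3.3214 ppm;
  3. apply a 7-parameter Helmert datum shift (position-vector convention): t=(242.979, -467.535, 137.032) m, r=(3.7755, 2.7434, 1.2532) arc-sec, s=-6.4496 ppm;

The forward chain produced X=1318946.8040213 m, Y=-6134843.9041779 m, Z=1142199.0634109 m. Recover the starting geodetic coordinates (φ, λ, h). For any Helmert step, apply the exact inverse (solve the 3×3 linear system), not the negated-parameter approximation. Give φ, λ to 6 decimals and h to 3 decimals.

start: X=1318946.8040, Y=-6134843.9042, Z=1142199.0634 m
→ Helmert⁻¹: X=1318659.8678, Y=-6134403.0385, Z=1142199.2210
→ Helmert⁻¹: X=1318954.8897, Y=-6134859.4833, Z=1141982.6710
→ geod (Bowring, a=6378206.400): φ=10.38302800°, λ=-77.86647600°, h=598.6440 m

φ=10.383028°, λ=-77.866476°, h=598.644 m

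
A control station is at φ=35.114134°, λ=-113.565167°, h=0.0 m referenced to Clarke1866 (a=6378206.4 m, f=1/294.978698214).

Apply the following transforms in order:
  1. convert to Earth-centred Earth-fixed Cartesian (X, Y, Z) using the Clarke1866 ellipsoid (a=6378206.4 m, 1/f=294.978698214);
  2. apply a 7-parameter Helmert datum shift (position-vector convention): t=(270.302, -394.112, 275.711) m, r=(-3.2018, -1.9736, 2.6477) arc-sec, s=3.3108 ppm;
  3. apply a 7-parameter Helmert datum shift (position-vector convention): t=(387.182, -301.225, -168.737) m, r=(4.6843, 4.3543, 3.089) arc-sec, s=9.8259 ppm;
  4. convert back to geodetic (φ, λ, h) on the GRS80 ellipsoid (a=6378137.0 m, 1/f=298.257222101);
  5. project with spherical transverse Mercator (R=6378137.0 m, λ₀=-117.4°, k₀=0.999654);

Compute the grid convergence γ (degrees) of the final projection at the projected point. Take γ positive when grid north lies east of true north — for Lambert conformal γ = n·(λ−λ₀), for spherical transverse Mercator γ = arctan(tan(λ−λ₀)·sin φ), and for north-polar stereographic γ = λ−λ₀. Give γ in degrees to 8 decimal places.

2.21465137

start: φ=35.114134°, λ=-113.565167°, h=0.000 m
→ ECEF (a=6378206.400, f=1/294.978698214): X=-2088222.7743, Y=-4787684.8904, Z=3648043.7548
→ Helmert 7p (PV): X=-2087932.8348, Y=-4788065.0309, Z=3648385.8813
→ Helmert 7p (PV): X=-2087417.4433, Y=-4788527.4280, Z=3648188.3316
→ geod (Bowring, a=6378137.000): φ=35.11084918°, λ=-113.55337588°, h=442.4806 m
→ into tm (λ₀=-117.4°): φ=35.11084918°, λ−λ₀=3.84662412°
convergence γ = 2.21465137°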